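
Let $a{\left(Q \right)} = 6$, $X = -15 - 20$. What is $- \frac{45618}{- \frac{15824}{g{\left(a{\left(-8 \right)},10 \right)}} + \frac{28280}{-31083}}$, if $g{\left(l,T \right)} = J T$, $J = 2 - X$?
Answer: $\frac{131159847195}{125580248} \approx 1044.4$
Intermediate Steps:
$X = -35$ ($X = -15 - 20 = -35$)
$J = 37$ ($J = 2 - -35 = 2 + 35 = 37$)
$g{\left(l,T \right)} = 37 T$
$- \frac{45618}{- \frac{15824}{g{\left(a{\left(-8 \right)},10 \right)}} + \frac{28280}{-31083}} = - \frac{45618}{- \frac{15824}{37 \cdot 10} + \frac{28280}{-31083}} = - \frac{45618}{- \frac{15824}{370} + 28280 \left(- \frac{1}{31083}\right)} = - \frac{45618}{\left(-15824\right) \frac{1}{370} - \frac{28280}{31083}} = - \frac{45618}{- \frac{7912}{185} - \frac{28280}{31083}} = - \frac{45618}{- \frac{251160496}{5750355}} = \left(-45618\right) \left(- \frac{5750355}{251160496}\right) = \frac{131159847195}{125580248}$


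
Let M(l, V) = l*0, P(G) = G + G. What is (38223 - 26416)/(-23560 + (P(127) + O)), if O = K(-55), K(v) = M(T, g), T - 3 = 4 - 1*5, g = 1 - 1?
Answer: -11807/23306 ≈ -0.50661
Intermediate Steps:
P(G) = 2*G
g = 0
T = 2 (T = 3 + (4 - 1*5) = 3 + (4 - 5) = 3 - 1 = 2)
M(l, V) = 0
K(v) = 0
O = 0
(38223 - 26416)/(-23560 + (P(127) + O)) = (38223 - 26416)/(-23560 + (2*127 + 0)) = 11807/(-23560 + (254 + 0)) = 11807/(-23560 + 254) = 11807/(-23306) = 11807*(-1/23306) = -11807/23306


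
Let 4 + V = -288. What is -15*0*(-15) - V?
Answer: 292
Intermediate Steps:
V = -292 (V = -4 - 288 = -292)
-15*0*(-15) - V = -15*0*(-15) - 1*(-292) = 0*(-15) + 292 = 0 + 292 = 292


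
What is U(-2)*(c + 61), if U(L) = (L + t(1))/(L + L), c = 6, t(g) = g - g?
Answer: 67/2 ≈ 33.500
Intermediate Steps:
t(g) = 0
U(L) = ½ (U(L) = (L + 0)/(L + L) = L/((2*L)) = L*(1/(2*L)) = ½)
U(-2)*(c + 61) = (6 + 61)/2 = (½)*67 = 67/2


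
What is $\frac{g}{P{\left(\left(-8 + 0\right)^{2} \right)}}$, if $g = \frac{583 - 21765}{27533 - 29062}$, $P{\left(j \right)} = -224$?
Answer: $- \frac{1513}{24464} \approx -0.061846$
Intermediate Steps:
$g = \frac{21182}{1529}$ ($g = - \frac{21182}{-1529} = \left(-21182\right) \left(- \frac{1}{1529}\right) = \frac{21182}{1529} \approx 13.854$)
$\frac{g}{P{\left(\left(-8 + 0\right)^{2} \right)}} = \frac{21182}{1529 \left(-224\right)} = \frac{21182}{1529} \left(- \frac{1}{224}\right) = - \frac{1513}{24464}$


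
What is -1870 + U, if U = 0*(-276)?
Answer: -1870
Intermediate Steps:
U = 0
-1870 + U = -1870 + 0 = -1870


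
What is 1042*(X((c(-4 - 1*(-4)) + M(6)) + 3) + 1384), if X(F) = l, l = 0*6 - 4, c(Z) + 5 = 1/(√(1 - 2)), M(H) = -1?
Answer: 1437960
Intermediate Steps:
c(Z) = -5 - I (c(Z) = -5 + 1/(√(1 - 2)) = -5 + 1/(√(-1)) = -5 + 1/I = -5 - I)
l = -4 (l = 0 - 4 = -4)
X(F) = -4
1042*(X((c(-4 - 1*(-4)) + M(6)) + 3) + 1384) = 1042*(-4 + 1384) = 1042*1380 = 1437960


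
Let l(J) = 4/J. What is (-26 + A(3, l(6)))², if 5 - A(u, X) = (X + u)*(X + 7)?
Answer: 195364/81 ≈ 2411.9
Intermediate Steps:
A(u, X) = 5 - (7 + X)*(X + u) (A(u, X) = 5 - (X + u)*(X + 7) = 5 - (X + u)*(7 + X) = 5 - (7 + X)*(X + u))
(-26 + A(3, l(6)))² = (-26 + (5 - (4/6)² - 28/6 - 7*3 - 1*4/6*3))² = (-26 + (5 - (4*(⅙))² - 28/6 - 21 - 1*4*(⅙)*3))² = (-26 + (5 - (⅔)² - 7*⅔ - 21 - 1*⅔*3))² = (-26 + (5 - 1*4/9 - 14/3 - 21 - 2))² = (-26 + (5 - 4/9 - 14/3 - 21 - 2))² = (-26 - 208/9)² = (-442/9)² = 195364/81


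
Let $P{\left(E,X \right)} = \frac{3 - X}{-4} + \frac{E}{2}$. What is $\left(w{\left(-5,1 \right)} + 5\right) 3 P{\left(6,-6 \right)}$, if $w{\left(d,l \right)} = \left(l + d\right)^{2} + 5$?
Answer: $\frac{117}{2} \approx 58.5$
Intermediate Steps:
$w{\left(d,l \right)} = 5 + \left(d + l\right)^{2}$ ($w{\left(d,l \right)} = \left(d + l\right)^{2} + 5 = 5 + \left(d + l\right)^{2}$)
$P{\left(E,X \right)} = - \frac{3}{4} + \frac{E}{2} + \frac{X}{4}$ ($P{\left(E,X \right)} = \left(3 - X\right) \left(- \frac{1}{4}\right) + E \frac{1}{2} = \left(- \frac{3}{4} + \frac{X}{4}\right) + \frac{E}{2} = - \frac{3}{4} + \frac{E}{2} + \frac{X}{4}$)
$\left(w{\left(-5,1 \right)} + 5\right) 3 P{\left(6,-6 \right)} = \left(\left(5 + \left(-5 + 1\right)^{2}\right) + 5\right) 3 \left(- \frac{3}{4} + \frac{1}{2} \cdot 6 + \frac{1}{4} \left(-6\right)\right) = \left(\left(5 + \left(-4\right)^{2}\right) + 5\right) 3 \left(- \frac{3}{4} + 3 - \frac{3}{2}\right) = \left(\left(5 + 16\right) + 5\right) 3 \cdot \frac{3}{4} = \left(21 + 5\right) 3 \cdot \frac{3}{4} = 26 \cdot 3 \cdot \frac{3}{4} = 78 \cdot \frac{3}{4} = \frac{117}{2}$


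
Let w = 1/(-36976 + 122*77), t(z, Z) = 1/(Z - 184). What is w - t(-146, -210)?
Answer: 6797/2716827 ≈ 0.0025018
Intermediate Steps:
t(z, Z) = 1/(-184 + Z)
w = -1/27582 (w = 1/(-36976 + 9394) = 1/(-27582) = -1/27582 ≈ -3.6256e-5)
w - t(-146, -210) = -1/27582 - 1/(-184 - 210) = -1/27582 - 1/(-394) = -1/27582 - 1*(-1/394) = -1/27582 + 1/394 = 6797/2716827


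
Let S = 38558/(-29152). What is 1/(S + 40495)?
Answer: 14576/590235841 ≈ 2.4695e-5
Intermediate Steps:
S = -19279/14576 (S = 38558*(-1/29152) = -19279/14576 ≈ -1.3227)
1/(S + 40495) = 1/(-19279/14576 + 40495) = 1/(590235841/14576) = 14576/590235841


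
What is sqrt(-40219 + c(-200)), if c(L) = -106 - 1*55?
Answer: 2*I*sqrt(10095) ≈ 200.95*I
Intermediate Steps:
c(L) = -161 (c(L) = -106 - 55 = -161)
sqrt(-40219 + c(-200)) = sqrt(-40219 - 161) = sqrt(-40380) = 2*I*sqrt(10095)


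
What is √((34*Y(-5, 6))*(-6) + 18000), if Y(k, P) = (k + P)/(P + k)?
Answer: 2*√4449 ≈ 133.40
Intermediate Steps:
Y(k, P) = 1 (Y(k, P) = (P + k)/(P + k) = 1)
√((34*Y(-5, 6))*(-6) + 18000) = √((34*1)*(-6) + 18000) = √(34*(-6) + 18000) = √(-204 + 18000) = √17796 = 2*√4449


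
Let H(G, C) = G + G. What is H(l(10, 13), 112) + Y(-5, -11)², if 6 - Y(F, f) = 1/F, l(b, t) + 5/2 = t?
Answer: 1486/25 ≈ 59.440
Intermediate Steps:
l(b, t) = -5/2 + t
H(G, C) = 2*G
Y(F, f) = 6 - 1/F
H(l(10, 13), 112) + Y(-5, -11)² = 2*(-5/2 + 13) + (6 - 1/(-5))² = 2*(21/2) + (6 - 1*(-⅕))² = 21 + (6 + ⅕)² = 21 + (31/5)² = 21 + 961/25 = 1486/25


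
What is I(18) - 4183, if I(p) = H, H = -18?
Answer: -4201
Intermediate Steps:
I(p) = -18
I(18) - 4183 = -18 - 4183 = -4201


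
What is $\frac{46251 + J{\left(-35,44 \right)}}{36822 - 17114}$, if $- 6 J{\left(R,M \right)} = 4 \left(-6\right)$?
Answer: $\frac{46255}{19708} \approx 2.347$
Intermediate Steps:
$J{\left(R,M \right)} = 4$ ($J{\left(R,M \right)} = - \frac{4 \left(-6\right)}{6} = \left(- \frac{1}{6}\right) \left(-24\right) = 4$)
$\frac{46251 + J{\left(-35,44 \right)}}{36822 - 17114} = \frac{46251 + 4}{36822 - 17114} = \frac{46255}{19708}$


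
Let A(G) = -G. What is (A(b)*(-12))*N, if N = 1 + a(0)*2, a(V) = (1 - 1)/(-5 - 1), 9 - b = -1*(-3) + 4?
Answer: 24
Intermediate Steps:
b = 2 (b = 9 - (-1*(-3) + 4) = 9 - (3 + 4) = 9 - 1*7 = 9 - 7 = 2)
a(V) = 0 (a(V) = 0/(-6) = 0*(-⅙) = 0)
N = 1 (N = 1 + 0*2 = 1 + 0 = 1)
(A(b)*(-12))*N = (-1*2*(-12))*1 = -2*(-12)*1 = 24*1 = 24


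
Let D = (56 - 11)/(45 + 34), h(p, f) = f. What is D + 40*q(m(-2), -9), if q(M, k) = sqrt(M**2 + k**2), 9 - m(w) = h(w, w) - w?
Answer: 45/79 + 360*sqrt(2) ≈ 509.69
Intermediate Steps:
D = 45/79 ≈ 0.56962
m(w) = 9 (m(w) = 9 - (w - w) = 9 - 1*0 = 9 + 0 = 9)
D + 40*q(m(-2), -9) = 45/79 + 40*sqrt(9**2 + (-9)**2) = 45/79 + 40*sqrt(81 + 81) = 45/79 + 40*sqrt(162) = 45/79 + 40*(9*sqrt(2)) = 45/79 + 360*sqrt(2)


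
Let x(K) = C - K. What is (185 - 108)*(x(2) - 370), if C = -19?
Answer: -30107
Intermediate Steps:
x(K) = -19 - K
(185 - 108)*(x(2) - 370) = (185 - 108)*((-19 - 1*2) - 370) = 77*((-19 - 2) - 370) = 77*(-21 - 370) = 77*(-391) = -30107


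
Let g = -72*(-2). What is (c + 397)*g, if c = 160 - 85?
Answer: 67968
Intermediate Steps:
g = 144
c = 75
(c + 397)*g = (75 + 397)*144 = 472*144 = 67968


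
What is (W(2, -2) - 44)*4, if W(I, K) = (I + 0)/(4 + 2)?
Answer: -524/3 ≈ -174.67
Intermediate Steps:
W(I, K) = I/6
(W(2, -2) - 44)*4 = ((⅙)*2 - 44)*4 = (⅓ - 44)*4 = -131/3*4 = -524/3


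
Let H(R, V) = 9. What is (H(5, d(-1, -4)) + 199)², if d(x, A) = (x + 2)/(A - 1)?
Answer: 43264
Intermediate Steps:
d(x, A) = (2 + x)/(-1 + A)
(H(5, d(-1, -4)) + 199)² = (9 + 199)² = 208² = 43264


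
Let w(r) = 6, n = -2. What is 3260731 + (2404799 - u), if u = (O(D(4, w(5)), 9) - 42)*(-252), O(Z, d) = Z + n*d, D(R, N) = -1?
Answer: 5650158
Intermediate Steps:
O(Z, d) = Z - 2*d
u = 15372 (u = ((-1 - 2*9) - 42)*(-252) = ((-1 - 18) - 42)*(-252) = (-19 - 42)*(-252) = -61*(-252) = 15372)
3260731 + (2404799 - u) = 3260731 + (2404799 - 1*15372) = 3260731 + (2404799 - 15372) = 3260731 + 2389427 = 5650158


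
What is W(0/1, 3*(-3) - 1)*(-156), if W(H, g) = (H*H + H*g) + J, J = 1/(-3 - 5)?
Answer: 39/2 ≈ 19.500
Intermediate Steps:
J = -⅛ (J = 1/(-8) = -⅛ ≈ -0.12500)
W(H, g) = -⅛ + H² + H*g (W(H, g) = (H*H + H*g) - ⅛ = (H² + H*g) - ⅛ = -⅛ + H² + H*g)
W(0/1, 3*(-3) - 1)*(-156) = (-⅛ + (0/1)² + (0/1)*(3*(-3) - 1))*(-156) = (-⅛ + (0*1)² + (0*1)*(-9 - 1))*(-156) = (-⅛ + 0² + 0*(-10))*(-156) = (-⅛ + 0 + 0)*(-156) = -⅛*(-156) = 39/2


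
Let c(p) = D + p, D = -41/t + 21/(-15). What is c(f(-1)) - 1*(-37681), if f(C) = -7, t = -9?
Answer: 1695472/45 ≈ 37677.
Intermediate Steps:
D = 142/45 (D = -41/(-9) + 21/(-15) = -41*(-⅑) + 21*(-1/15) = 41/9 - 7/5 = 142/45 ≈ 3.1556)
c(p) = 142/45 + p
c(f(-1)) - 1*(-37681) = (142/45 - 7) - 1*(-37681) = -173/45 + 37681 = 1695472/45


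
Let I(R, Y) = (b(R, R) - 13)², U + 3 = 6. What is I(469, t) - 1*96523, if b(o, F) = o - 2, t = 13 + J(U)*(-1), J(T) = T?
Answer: 109593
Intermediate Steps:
U = 3 (U = -3 + 6 = 3)
t = 10 (t = 13 + 3*(-1) = 13 - 3 = 10)
b(o, F) = -2 + o
I(R, Y) = (-15 + R)² (I(R, Y) = ((-2 + R) - 13)² = (-15 + R)²)
I(469, t) - 1*96523 = (-15 + 469)² - 1*96523 = 454² - 96523 = 206116 - 96523 = 109593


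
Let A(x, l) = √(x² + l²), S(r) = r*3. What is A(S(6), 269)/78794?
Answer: √72685/78794 ≈ 0.0034216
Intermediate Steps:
S(r) = 3*r
A(x, l) = √(l² + x²)
A(S(6), 269)/78794 = √(269² + (3*6)²)/78794 = √(72361 + 18²)*(1/78794) = √(72361 + 324)*(1/78794) = √72685*(1/78794) = √72685/78794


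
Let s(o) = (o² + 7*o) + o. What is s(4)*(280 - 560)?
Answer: -13440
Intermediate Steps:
s(o) = o² + 8*o
s(4)*(280 - 560) = (4*(8 + 4))*(280 - 560) = (4*12)*(-280) = 48*(-280) = -13440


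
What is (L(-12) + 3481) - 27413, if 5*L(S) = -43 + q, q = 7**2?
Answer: -119654/5 ≈ -23931.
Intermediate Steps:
q = 49
L(S) = 6/5 (L(S) = (-43 + 49)/5 = (1/5)*6 = 6/5)
(L(-12) + 3481) - 27413 = (6/5 + 3481) - 27413 = 17411/5 - 27413 = -119654/5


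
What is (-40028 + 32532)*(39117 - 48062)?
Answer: 67051720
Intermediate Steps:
(-40028 + 32532)*(39117 - 48062) = -7496*(-8945) = 67051720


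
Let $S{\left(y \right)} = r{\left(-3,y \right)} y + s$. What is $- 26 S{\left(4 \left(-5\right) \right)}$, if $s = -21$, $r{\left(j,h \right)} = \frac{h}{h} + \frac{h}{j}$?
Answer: $\frac{13598}{3} \approx 4532.7$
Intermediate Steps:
$r{\left(j,h \right)} = 1 + \frac{h}{j}$
$S{\left(y \right)} = -21 + y \left(1 - \frac{y}{3}\right)$ ($S{\left(y \right)} = \frac{y - 3}{-3} y - 21 = - \frac{-3 + y}{3} y - 21 = \left(1 - \frac{y}{3}\right) y - 21 = y \left(1 - \frac{y}{3}\right) - 21 = -21 + y \left(1 - \frac{y}{3}\right)$)
$- 26 S{\left(4 \left(-5\right) \right)} = - 26 \left(-21 + \frac{4 \left(-5\right) \left(3 - 4 \left(-5\right)\right)}{3}\right) = - 26 \left(-21 + \frac{1}{3} \left(-20\right) \left(3 - -20\right)\right) = - 26 \left(-21 + \frac{1}{3} \left(-20\right) \left(3 + 20\right)\right) = - 26 \left(-21 + \frac{1}{3} \left(-20\right) 23\right) = - 26 \left(-21 - \frac{460}{3}\right) = \left(-26\right) \left(- \frac{523}{3}\right) = \frac{13598}{3}$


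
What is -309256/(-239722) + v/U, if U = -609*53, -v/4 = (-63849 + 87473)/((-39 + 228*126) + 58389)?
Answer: 31043667924116/24063094072269 ≈ 1.2901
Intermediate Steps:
v = -47248/43539 (v = -4*(-63849 + 87473)/((-39 + 228*126) + 58389) = -94496/((-39 + 28728) + 58389) = -94496/(28689 + 58389) = -94496/87078 = -4*11812/43539 = -47248/43539 ≈ -1.0852)
U = -32277
-309256/(-239722) + v/U = -309256/(-239722) - 47248/43539/(-32277) = -309256*(-1/239722) - 47248/43539*(-1/32277) = 154628/119861 + 47248/1405308303 = 31043667924116/24063094072269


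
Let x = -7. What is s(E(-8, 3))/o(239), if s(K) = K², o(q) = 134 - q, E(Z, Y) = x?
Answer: -7/15 ≈ -0.46667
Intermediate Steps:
E(Z, Y) = -7
s(E(-8, 3))/o(239) = (-7)²/(134 - 1*239) = 49/(134 - 239) = 49/(-105) = 49*(-1/105) = -7/15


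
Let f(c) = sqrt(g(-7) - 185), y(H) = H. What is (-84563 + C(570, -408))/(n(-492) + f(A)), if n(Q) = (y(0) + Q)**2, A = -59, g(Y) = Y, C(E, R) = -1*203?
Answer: -213737469/610364378 + 42383*I*sqrt(3)/3662186268 ≈ -0.35018 + 2.0045e-5*I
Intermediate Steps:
C(E, R) = -203
f(c) = 8*I*sqrt(3) (f(c) = sqrt(-7 - 185) = sqrt(-192) = 8*I*sqrt(3))
n(Q) = Q**2 (n(Q) = (0 + Q)**2 = Q**2)
(-84563 + C(570, -408))/(n(-492) + f(A)) = (-84563 - 203)/((-492)**2 + 8*I*sqrt(3)) = -84766/(242064 + 8*I*sqrt(3))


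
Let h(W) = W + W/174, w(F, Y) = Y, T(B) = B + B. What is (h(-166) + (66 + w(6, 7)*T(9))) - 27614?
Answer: -2400239/87 ≈ -27589.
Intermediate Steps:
T(B) = 2*B
h(W) = 175*W/174 (h(W) = W + W*(1/174) = W + W/174 = 175*W/174)
(h(-166) + (66 + w(6, 7)*T(9))) - 27614 = ((175/174)*(-166) + (66 + 7*(2*9))) - 27614 = (-14525/87 + (66 + 7*18)) - 27614 = (-14525/87 + (66 + 126)) - 27614 = (-14525/87 + 192) - 27614 = 2179/87 - 27614 = -2400239/87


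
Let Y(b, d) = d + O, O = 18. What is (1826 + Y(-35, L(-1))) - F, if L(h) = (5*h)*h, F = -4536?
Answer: 6385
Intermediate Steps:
L(h) = 5*h**2
Y(b, d) = 18 + d (Y(b, d) = d + 18 = 18 + d)
(1826 + Y(-35, L(-1))) - F = (1826 + (18 + 5*(-1)**2)) - 1*(-4536) = (1826 + (18 + 5*1)) + 4536 = (1826 + (18 + 5)) + 4536 = (1826 + 23) + 4536 = 1849 + 4536 = 6385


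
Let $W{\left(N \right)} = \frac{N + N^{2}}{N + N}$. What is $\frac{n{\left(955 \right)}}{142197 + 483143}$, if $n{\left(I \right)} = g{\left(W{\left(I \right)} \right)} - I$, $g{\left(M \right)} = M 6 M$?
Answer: $\frac{1369949}{625340} \approx 2.1907$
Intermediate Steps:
$W{\left(N \right)} = \frac{N + N^{2}}{2 N}$
$g{\left(M \right)} = 6 M^{2}$ ($g{\left(M \right)} = 6 M M = 6 M^{2}$)
$n{\left(I \right)} = - I + 6 \left(\frac{1}{2} + \frac{I}{2}\right)^{2}$ ($n{\left(I \right)} = 6 \left(\frac{1}{2} + \frac{I}{2}\right)^{2} - I = - I + 6 \left(\frac{1}{2} + \frac{I}{2}\right)^{2}$)
$\frac{n{\left(955 \right)}}{142197 + 483143} = \frac{\left(-1\right) 955 + \frac{3 \left(1 + 955\right)^{2}}{2}}{142197 + 483143} = \frac{-955 + \frac{3 \cdot 956^{2}}{2}}{625340} = \left(-955 + \frac{3}{2} \cdot 913936\right) \frac{1}{625340} = \left(-955 + 1370904\right) \frac{1}{625340} = 1369949 \cdot \frac{1}{625340} = \frac{1369949}{625340}$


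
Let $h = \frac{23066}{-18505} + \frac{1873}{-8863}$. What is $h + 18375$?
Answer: $\frac{3013441256802}{164009815} \approx 18374.0$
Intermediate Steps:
$h = - \frac{239093823}{164009815}$ ($h = 23066 \left(- \frac{1}{18505}\right) + 1873 \left(- \frac{1}{8863}\right) = - \frac{23066}{18505} - \frac{1873}{8863} = - \frac{239093823}{164009815} \approx -1.4578$)
$h + 18375 = - \frac{239093823}{164009815} + 18375 = \frac{3013441256802}{164009815}$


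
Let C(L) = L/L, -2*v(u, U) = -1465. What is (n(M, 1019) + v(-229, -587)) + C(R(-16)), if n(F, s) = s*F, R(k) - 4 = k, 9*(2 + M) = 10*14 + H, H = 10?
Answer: 94073/6 ≈ 15679.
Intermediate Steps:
v(u, U) = 1465/2 (v(u, U) = -½*(-1465) = 1465/2)
M = 44/3 (M = -2 + (10*14 + 10)/9 = -2 + (140 + 10)/9 = -2 + (⅑)*150 = -2 + 50/3 = 44/3 ≈ 14.667)
R(k) = 4 + k
n(F, s) = F*s
C(L) = 1
(n(M, 1019) + v(-229, -587)) + C(R(-16)) = ((44/3)*1019 + 1465/2) + 1 = (44836/3 + 1465/2) + 1 = 94067/6 + 1 = 94073/6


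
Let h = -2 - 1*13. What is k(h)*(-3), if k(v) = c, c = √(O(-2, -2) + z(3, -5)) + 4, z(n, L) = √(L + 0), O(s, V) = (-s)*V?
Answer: -12 - 3*√(-4 + I*√5) ≈ -13.619 - 6.2146*I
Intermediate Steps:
O(s, V) = -V*s
z(n, L) = √L
h = -15 (h = -2 - 13 = -15)
c = 4 + √(-4 + I*√5) (c = √(-1*(-2)*(-2) + √(-5)) + 4 = √(-4 + I*√5) + 4 = 4 + √(-4 + I*√5) ≈ 4.5397 + 2.0715*I)
k(v) = 4 + √(-4 + I*√5)
k(h)*(-3) = (4 + √(-4 + I*√5))*(-3) = -12 - 3*√(-4 + I*√5)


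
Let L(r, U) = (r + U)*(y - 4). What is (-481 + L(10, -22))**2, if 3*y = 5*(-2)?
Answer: 154449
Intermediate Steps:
y = -10/3 (y = (5*(-2))/3 = (1/3)*(-10) = -10/3 ≈ -3.3333)
L(r, U) = -22*U/3 - 22*r/3 (L(r, U) = (r + U)*(-10/3 - 4) = (U + r)*(-22/3) = -22*U/3 - 22*r/3)
(-481 + L(10, -22))**2 = (-481 + (-22/3*(-22) - 22/3*10))**2 = (-481 + (484/3 - 220/3))**2 = (-481 + 88)**2 = (-393)**2 = 154449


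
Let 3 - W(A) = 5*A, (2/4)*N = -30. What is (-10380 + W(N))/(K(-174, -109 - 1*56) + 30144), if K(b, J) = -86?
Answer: -10077/30058 ≈ -0.33525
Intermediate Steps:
N = -60 (N = 2*(-30) = -60)
W(A) = 3 - 5*A
(-10380 + W(N))/(K(-174, -109 - 1*56) + 30144) = (-10380 + (3 - 5*(-60)))/(-86 + 30144) = (-10380 + (3 + 300))/30058 = (-10380 + 303)*(1/30058) = -10077*1/30058 = -10077/30058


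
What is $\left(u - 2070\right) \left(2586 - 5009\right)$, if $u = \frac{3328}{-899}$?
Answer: $\frac{4517097134}{899} \approx 5.0246 \cdot 10^{6}$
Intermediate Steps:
$u = - \frac{3328}{899}$ ($u = 3328 \left(- \frac{1}{899}\right) = - \frac{3328}{899} \approx -3.7019$)
$\left(u - 2070\right) \left(2586 - 5009\right) = \left(- \frac{3328}{899} - 2070\right) \left(2586 - 5009\right) = \left(- \frac{1864258}{899}\right) \left(-2423\right) = \frac{4517097134}{899}$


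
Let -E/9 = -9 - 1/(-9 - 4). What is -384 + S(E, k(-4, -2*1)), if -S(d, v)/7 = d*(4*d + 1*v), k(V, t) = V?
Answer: -30203088/169 ≈ -1.7872e+5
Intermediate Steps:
E = 1044/13 (E = -9*(-9 - 1/(-9 - 4)) = -9*(-9 - 1/(-13)) = -9*(-9 - 1*(-1/13)) = -9*(-9 + 1/13) = -9*(-116/13) = 1044/13 ≈ 80.308)
S(d, v) = -7*d*(v + 4*d) (S(d, v) = -7*d*(4*d + 1*v) = -7*d*(4*d + v) = -7*d*(v + 4*d))
-384 + S(E, k(-4, -2*1)) = -384 - 7*1044/13*(-4 + 4*(1044/13)) = -384 - 7*1044/13*(-4 + 4176/13) = -384 - 7*1044/13*4124/13 = -384 - 30138192/169 = -30203088/169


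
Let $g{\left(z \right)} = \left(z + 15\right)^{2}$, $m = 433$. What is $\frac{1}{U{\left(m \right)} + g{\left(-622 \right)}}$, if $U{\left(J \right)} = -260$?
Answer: $\frac{1}{368189} \approx 2.716 \cdot 10^{-6}$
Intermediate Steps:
$g{\left(z \right)} = \left(15 + z\right)^{2}$
$\frac{1}{U{\left(m \right)} + g{\left(-622 \right)}} = \frac{1}{-260 + \left(15 - 622\right)^{2}} = \frac{1}{-260 + \left(-607\right)^{2}} = \frac{1}{-260 + 368449} = \frac{1}{368189}$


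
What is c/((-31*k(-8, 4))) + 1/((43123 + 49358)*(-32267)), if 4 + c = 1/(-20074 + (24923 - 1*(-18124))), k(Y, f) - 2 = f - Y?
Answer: 274210492111175/29752163248998414 ≈ 0.0092165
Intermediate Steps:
k(Y, f) = 2 + f - Y (k(Y, f) = 2 + (f - Y) = 2 + f - Y)
c = -91891/22973 (c = -4 + 1/(-20074 + (24923 - 1*(-18124))) = -4 + 1/(-20074 + (24923 + 18124)) = -4 + 1/(-20074 + 43047) = -4 + 1/22973 = -91891/22973 ≈ -4.0000)
c/((-31*k(-8, 4))) + 1/((43123 + 49358)*(-32267)) = -91891*(-1/(31*(2 + 4 - 1*(-8))))/22973 + 1/((43123 + 49358)*(-32267)) = -91891*(-1/(31*(2 + 4 + 8)))/22973 - 1/32267/92481 = -91891/(22973*((-31*14))) + (1/92481)*(-1/32267) = -91891/22973/(-434) - 1/2984084427 = -91891/22973*(-1/434) - 1/2984084427 = 91891/9970282 - 1/2984084427 = 274210492111175/29752163248998414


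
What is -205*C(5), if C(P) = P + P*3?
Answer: -4100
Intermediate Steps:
C(P) = 4*P (C(P) = P + 3*P = 4*P)
-205*C(5) = -820*5 = -205*20 = -4100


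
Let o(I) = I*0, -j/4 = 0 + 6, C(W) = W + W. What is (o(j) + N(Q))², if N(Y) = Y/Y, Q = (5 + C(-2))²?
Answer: 1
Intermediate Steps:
C(W) = 2*W
j = -24 (j = -4*(0 + 6) = -4*6 = -24)
Q = 1 (Q = (5 + 2*(-2))² = (5 - 4)² = 1² = 1)
N(Y) = 1
o(I) = 0
(o(j) + N(Q))² = (0 + 1)² = 1² = 1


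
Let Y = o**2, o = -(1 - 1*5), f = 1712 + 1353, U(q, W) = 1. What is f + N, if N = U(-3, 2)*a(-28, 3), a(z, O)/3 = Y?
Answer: 3113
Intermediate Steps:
f = 3065
o = 4 (o = -(1 - 5) = -1*(-4) = 4)
Y = 16 (Y = 4**2 = 16)
a(z, O) = 48 (a(z, O) = 3*16 = 48)
N = 48 (N = 1*48 = 48)
f + N = 3065 + 48 = 3113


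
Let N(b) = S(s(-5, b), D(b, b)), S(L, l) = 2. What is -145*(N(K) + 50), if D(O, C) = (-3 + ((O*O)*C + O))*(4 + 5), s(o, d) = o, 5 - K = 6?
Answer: -7540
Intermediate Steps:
K = -1 (K = 5 - 1*6 = 5 - 6 = -1)
D(O, C) = -27 + 9*O + 9*C*O**2 (D(O, C) = (-3 + (O**2*C + O))*9 = (-3 + (C*O**2 + O))*9 = (-3 + (O + C*O**2))*9 = (-3 + O + C*O**2)*9 = -27 + 9*O + 9*C*O**2)
N(b) = 2
-145*(N(K) + 50) = -145*(2 + 50) = -145*52 = -7540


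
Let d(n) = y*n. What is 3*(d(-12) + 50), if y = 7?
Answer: -102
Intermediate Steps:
d(n) = 7*n
3*(d(-12) + 50) = 3*(7*(-12) + 50) = 3*(-84 + 50) = 3*(-34) = -102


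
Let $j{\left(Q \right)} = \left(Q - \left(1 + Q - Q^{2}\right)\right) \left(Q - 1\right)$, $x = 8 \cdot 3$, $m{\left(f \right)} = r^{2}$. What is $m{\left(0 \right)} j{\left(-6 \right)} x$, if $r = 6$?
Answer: $-211680$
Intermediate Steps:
$m{\left(f \right)} = 36$ ($m{\left(f \right)} = 6^{2} = 36$)
$x = 24$
$j{\left(Q \right)} = \left(-1 + Q\right) \left(-1 + Q^{2}\right)$ ($j{\left(Q \right)} = \left(Q - \left(1 + Q - Q^{2}\right)\right) \left(-1 + Q\right) = \left(-1 + Q^{2}\right) \left(-1 + Q\right) = \left(-1 + Q\right) \left(-1 + Q^{2}\right)$)
$m{\left(0 \right)} j{\left(-6 \right)} x = 36 \left(1 + \left(-6\right)^{3} - -6 - \left(-6\right)^{2}\right) 24 = 36 \left(1 - 216 + 6 - 36\right) 24 = 36 \left(-245\right) 24 = \left(-8820\right) 24 = -211680$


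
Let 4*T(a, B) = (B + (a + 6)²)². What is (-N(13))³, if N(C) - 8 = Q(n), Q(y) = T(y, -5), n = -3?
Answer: -1728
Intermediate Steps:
T(a, B) = (B + (6 + a)²)²/4 (T(a, B) = (B + (a + 6)²)²/4 = (B + (6 + a)²)²/4)
Q(y) = (-5 + (6 + y)²)²/4
N(C) = 12 (N(C) = 8 + (-5 + (6 - 3)²)²/4 = 8 + (-5 + 3²)²/4 = 8 + (-5 + 9)²/4 = 8 + (¼)*4² = 8 + (¼)*16 = 8 + 4 = 12)
(-N(13))³ = (-1*12)³ = (-12)³ = -1728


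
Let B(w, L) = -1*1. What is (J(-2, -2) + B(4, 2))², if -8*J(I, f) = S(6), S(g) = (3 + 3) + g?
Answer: 25/4 ≈ 6.2500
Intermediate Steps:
S(g) = 6 + g
J(I, f) = -3/2 (J(I, f) = -(6 + 6)/8 = -⅛*12 = -3/2)
B(w, L) = -1
(J(-2, -2) + B(4, 2))² = (-3/2 - 1)² = (-5/2)² = 25/4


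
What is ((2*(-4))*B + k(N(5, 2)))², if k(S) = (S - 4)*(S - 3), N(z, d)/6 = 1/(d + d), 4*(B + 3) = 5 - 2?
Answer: 7569/16 ≈ 473.06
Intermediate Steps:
B = -9/4 (B = -3 + (5 - 2)/4 = -3 + (¼)*3 = -3 + ¾ = -9/4 ≈ -2.2500)
N(z, d) = 3/d (N(z, d) = 6/(d + d) = 6/((2*d)) = 6*(1/(2*d)) = 3/d)
k(S) = (-4 + S)*(-3 + S)
((2*(-4))*B + k(N(5, 2)))² = ((2*(-4))*(-9/4) + (12 + (3/2)² - 21/2))² = (-8*(-9/4) + (12 + (3*(½))² - 21/2))² = (18 + (12 + (3/2)² - 7*3/2))² = (18 + (12 + 9/4 - 21/2))² = (18 + 15/4)² = (87/4)² = 7569/16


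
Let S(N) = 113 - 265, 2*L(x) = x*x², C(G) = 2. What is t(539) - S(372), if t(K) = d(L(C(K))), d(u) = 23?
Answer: 175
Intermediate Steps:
L(x) = x³/2 (L(x) = (x*x²)/2 = x³/2)
S(N) = -152
t(K) = 23
t(539) - S(372) = 23 - 1*(-152) = 23 + 152 = 175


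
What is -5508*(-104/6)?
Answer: 95472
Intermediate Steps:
-5508*(-104/6) = -5508*(-104*1/6) = -5508*(-52)/3 = -1*(-95472) = 95472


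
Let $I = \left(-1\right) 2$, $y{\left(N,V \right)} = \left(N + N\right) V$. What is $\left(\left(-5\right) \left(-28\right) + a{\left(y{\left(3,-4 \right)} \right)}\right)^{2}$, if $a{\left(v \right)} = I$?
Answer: $19044$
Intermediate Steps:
$y{\left(N,V \right)} = 2 N V$
$I = -2$
$a{\left(v \right)} = -2$
$\left(\left(-5\right) \left(-28\right) + a{\left(y{\left(3,-4 \right)} \right)}\right)^{2} = \left(\left(-5\right) \left(-28\right) - 2\right)^{2} = \left(140 - 2\right)^{2} = 138^{2} = 19044$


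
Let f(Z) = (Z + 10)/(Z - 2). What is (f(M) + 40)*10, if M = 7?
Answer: 434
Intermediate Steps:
f(Z) = (10 + Z)/(-2 + Z)
(f(M) + 40)*10 = ((10 + 7)/(-2 + 7) + 40)*10 = (17/5 + 40)*10 = (217/5)*10 = 434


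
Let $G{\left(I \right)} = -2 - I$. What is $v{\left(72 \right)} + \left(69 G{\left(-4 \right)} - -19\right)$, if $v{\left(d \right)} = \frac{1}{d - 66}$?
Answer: $\frac{943}{6} \approx 157.17$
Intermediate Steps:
$v{\left(d \right)} = \frac{1}{-66 + d}$
$v{\left(72 \right)} + \left(69 G{\left(-4 \right)} - -19\right) = \frac{1}{-66 + 72} + \left(69 \left(-2 - -4\right) - -19\right) = \frac{1}{6} + \left(69 \left(-2 + 4\right) + \left(-1 + 20\right)\right) = \frac{1}{6} + \left(69 \cdot 2 + 19\right) = \frac{1}{6} + \left(138 + 19\right) = \frac{1}{6} + 157 = \frac{943}{6}$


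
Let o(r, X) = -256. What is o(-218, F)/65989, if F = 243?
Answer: -256/65989 ≈ -0.0038794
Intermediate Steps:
o(-218, F)/65989 = -256/65989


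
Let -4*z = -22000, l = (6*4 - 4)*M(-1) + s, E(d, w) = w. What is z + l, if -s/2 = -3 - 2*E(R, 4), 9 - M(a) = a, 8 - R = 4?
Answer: 5722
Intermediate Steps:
R = 4 (R = 8 - 1*4 = 8 - 4 = 4)
M(a) = 9 - a
s = 22 (s = -2*(-3 - 2*4) = -2*(-3 - 8) = -2*(-11) = 22)
l = 222 (l = (6*4 - 4)*(9 - 1*(-1)) + 22 = (24 - 4)*(9 + 1) + 22 = 20*10 + 22 = 200 + 22 = 222)
z = 5500 (z = -¼*(-22000) = 5500)
z + l = 5500 + 222 = 5722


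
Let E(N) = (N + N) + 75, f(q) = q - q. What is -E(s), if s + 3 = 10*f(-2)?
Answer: -69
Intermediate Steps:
f(q) = 0
s = -3 (s = -3 + 10*0 = -3 + 0 = -3)
E(N) = 75 + 2*N (E(N) = 2*N + 75 = 75 + 2*N)
-E(s) = -(75 + 2*(-3)) = -(75 - 6) = -1*69 = -69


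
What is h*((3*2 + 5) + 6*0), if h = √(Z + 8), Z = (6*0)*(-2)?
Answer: 22*√2 ≈ 31.113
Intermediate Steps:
Z = 0 (Z = 0*(-2) = 0)
h = 2*√2 (h = √(0 + 8) = √8 = 2*√2 ≈ 2.8284)
h*((3*2 + 5) + 6*0) = (2*√2)*((3*2 + 5) + 6*0) = (2*√2)*((6 + 5) + 0) = (2*√2)*(11 + 0) = (2*√2)*11 = 22*√2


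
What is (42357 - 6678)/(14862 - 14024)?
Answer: 35679/838 ≈ 42.576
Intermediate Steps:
(42357 - 6678)/(14862 - 14024) = 35679/838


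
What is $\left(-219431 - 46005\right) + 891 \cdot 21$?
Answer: $-246725$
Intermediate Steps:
$\left(-219431 - 46005\right) + 891 \cdot 21 = -265436 + 18711 = -246725$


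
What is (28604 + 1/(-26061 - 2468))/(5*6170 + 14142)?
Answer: 816043515/1283576768 ≈ 0.63576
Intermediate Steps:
(28604 + 1/(-26061 - 2468))/(5*6170 + 14142) = (28604 + 1/(-28529))/(30850 + 14142) = (28604 - 1/28529)/44992 = (816043515/28529)*(1/44992) = 816043515/1283576768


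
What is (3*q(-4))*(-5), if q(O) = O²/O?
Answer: 60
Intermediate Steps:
q(O) = O
(3*q(-4))*(-5) = (3*(-4))*(-5) = -12*(-5) = 60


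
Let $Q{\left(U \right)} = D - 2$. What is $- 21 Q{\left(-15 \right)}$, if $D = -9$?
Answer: $231$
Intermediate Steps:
$Q{\left(U \right)} = -11$ ($Q{\left(U \right)} = -9 - 2 = -11$)
$- 21 Q{\left(-15 \right)} = \left(-21\right) \left(-11\right) = 231$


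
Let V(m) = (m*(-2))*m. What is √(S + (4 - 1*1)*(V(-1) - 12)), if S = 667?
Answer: 25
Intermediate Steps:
V(m) = -2*m² (V(m) = (-2*m)*m = -2*m²)
√(S + (4 - 1*1)*(V(-1) - 12)) = √(667 + (4 - 1*1)*(-2*(-1)² - 12)) = √(667 + (4 - 1)*(-2*1 - 12)) = √(667 + 3*(-2 - 12)) = √(667 + 3*(-14)) = √(667 - 42) = √625 = 25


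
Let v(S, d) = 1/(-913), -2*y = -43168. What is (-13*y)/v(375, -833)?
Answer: 256180496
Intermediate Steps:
y = 21584 (y = -1/2*(-43168) = 21584)
v(S, d) = -1/913
(-13*y)/v(375, -833) = (-13*21584)/(-1/913) = -280592*(-913) = 256180496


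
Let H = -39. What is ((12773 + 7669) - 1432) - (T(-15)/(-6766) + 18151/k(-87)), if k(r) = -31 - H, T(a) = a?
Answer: 453081747/27064 ≈ 16741.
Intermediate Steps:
k(r) = 8 (k(r) = -31 - 1*(-39) = -31 + 39 = 8)
((12773 + 7669) - 1432) - (T(-15)/(-6766) + 18151/k(-87)) = ((12773 + 7669) - 1432) - (-15/(-6766) + 18151/8) = (20442 - 1432) - (-15*(-1/6766) + 18151*(⅛)) = 19010 - (15/6766 + 18151/8) = 19010 - 1*61404893/27064 = 19010 - 61404893/27064 = 453081747/27064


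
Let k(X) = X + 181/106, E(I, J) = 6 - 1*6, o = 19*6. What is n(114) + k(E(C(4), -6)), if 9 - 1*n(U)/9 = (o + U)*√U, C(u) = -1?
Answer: 8767/106 - 2052*√114 ≈ -21827.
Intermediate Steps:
o = 114
E(I, J) = 0 (E(I, J) = 6 - 6 = 0)
n(U) = 81 - 9*√U*(114 + U) (n(U) = 81 - 9*(114 + U)*√U = 81 - 9*√U*(114 + U))
k(X) = 181/106 + X (k(X) = X + 181*(1/106) = X + 181/106 = 181/106 + X)
n(114) + k(E(C(4), -6)) = (81 - 1026*√114 - 1026*√114) + (181/106 + 0) = (81 - 1026*√114 - 1026*√114) + 181/106 = (81 - 2052*√114) + 181/106 = 8767/106 - 2052*√114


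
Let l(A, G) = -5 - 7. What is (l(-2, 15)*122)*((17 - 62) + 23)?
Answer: 32208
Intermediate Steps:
l(A, G) = -12
(l(-2, 15)*122)*((17 - 62) + 23) = (-12*122)*((17 - 62) + 23) = -1464*(-45 + 23) = -1464*(-22) = 32208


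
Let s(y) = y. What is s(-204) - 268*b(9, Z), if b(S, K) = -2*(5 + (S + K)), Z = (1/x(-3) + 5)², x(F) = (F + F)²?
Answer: 3377587/162 ≈ 20849.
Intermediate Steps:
x(F) = 4*F² (x(F) = (2*F)² = 4*F²)
Z = 32761/1296 (Z = (1/(4*(-3)²) + 5)² = (1/(4*9) + 5)² = (1/36 + 5)² = (181/36)² = 32761/1296 ≈ 25.279)
b(S, K) = -10 - 2*K - 2*S (b(S, K) = -2*(5 + (K + S)) = -2*(5 + K + S) = -10 - 2*K - 2*S)
s(-204) - 268*b(9, Z) = -204 - 268*(-10 - 2*32761/1296 - 2*9) = -204 - 268*(-10 - 32761/648 - 18) = -204 - 268*(-50905/648) = -204 + 3410635/162 = 3377587/162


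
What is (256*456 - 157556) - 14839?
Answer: -55659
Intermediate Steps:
(256*456 - 157556) - 14839 = (116736 - 157556) - 14839 = -40820 - 14839 = -55659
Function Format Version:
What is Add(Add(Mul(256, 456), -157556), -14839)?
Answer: -55659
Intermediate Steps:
Add(Add(Mul(256, 456), -157556), -14839) = Add(Add(116736, -157556), -14839) = Add(-40820, -14839) = -55659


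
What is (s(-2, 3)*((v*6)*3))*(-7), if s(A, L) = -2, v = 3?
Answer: 756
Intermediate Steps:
(s(-2, 3)*((v*6)*3))*(-7) = -2*3*6*3*(-7) = -36*3*(-7) = -2*54*(-7) = -108*(-7) = 756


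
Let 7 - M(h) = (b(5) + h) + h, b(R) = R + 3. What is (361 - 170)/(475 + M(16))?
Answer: 191/442 ≈ 0.43213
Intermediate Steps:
b(R) = 3 + R
M(h) = -1 - 2*h (M(h) = 7 - (((3 + 5) + h) + h) = 7 - ((8 + h) + h) = 7 - (8 + 2*h) = 7 + (-8 - 2*h) = -1 - 2*h)
(361 - 170)/(475 + M(16)) = (361 - 170)/(475 + (-1 - 2*16)) = 191/(475 + (-1 - 32)) = 191/(475 - 33) = 191/442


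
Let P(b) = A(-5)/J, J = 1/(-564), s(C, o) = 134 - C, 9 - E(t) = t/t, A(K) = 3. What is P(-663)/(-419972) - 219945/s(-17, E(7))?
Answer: -23092621512/15853943 ≈ -1456.6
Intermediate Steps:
E(t) = 8 (E(t) = 9 - t/t = 9 - 1*1 = 9 - 1 = 8)
J = -1/564 ≈ -0.0017731
P(b) = -1692 (P(b) = 3/(-1/564) = 3*(-564) = -1692)
P(-663)/(-419972) - 219945/s(-17, E(7)) = -1692/(-419972) - 219945/(134 - 1*(-17)) = -1692*(-1/419972) - 219945/(134 + 17) = 423/104993 - 219945/151 = -23092621512/15853943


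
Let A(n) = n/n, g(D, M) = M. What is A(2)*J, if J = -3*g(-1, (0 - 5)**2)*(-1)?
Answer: 75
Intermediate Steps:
J = 75 (J = -3*(0 - 5)**2*(-1) = -3*(-5)**2*(-1) = -3*25*(-1) = -75*(-1) = 75)
A(n) = 1
A(2)*J = 1*75 = 75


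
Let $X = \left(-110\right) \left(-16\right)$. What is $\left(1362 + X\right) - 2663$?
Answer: $459$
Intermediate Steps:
$X = 1760$
$\left(1362 + X\right) - 2663 = \left(1362 + 1760\right) - 2663 = 3122 - 2663 = 459$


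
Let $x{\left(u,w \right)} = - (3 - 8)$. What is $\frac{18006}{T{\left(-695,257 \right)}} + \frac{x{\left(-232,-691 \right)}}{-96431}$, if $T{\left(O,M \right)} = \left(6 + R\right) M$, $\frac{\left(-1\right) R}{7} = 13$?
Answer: $- \frac{1736445811}{2106535195} \approx -0.82431$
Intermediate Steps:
$R = -91$ ($R = \left(-7\right) 13 = -91$)
$x{\left(u,w \right)} = 5$ ($x{\left(u,w \right)} = \left(-1\right) \left(-5\right) = 5$)
$T{\left(O,M \right)} = - 85 M$ ($T{\left(O,M \right)} = \left(6 - 91\right) M = - 85 M$)
$\frac{18006}{T{\left(-695,257 \right)}} + \frac{x{\left(-232,-691 \right)}}{-96431} = \frac{18006}{\left(-85\right) 257} + \frac{5}{-96431} = \frac{18006}{-21845} + 5 \left(- \frac{1}{96431}\right) = 18006 \left(- \frac{1}{21845}\right) - \frac{5}{96431} = - \frac{18006}{21845} - \frac{5}{96431} = - \frac{1736445811}{2106535195}$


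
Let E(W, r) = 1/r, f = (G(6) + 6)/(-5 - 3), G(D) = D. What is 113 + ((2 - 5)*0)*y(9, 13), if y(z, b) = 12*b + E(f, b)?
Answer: 113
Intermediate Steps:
f = -3/2 (f = (6 + 6)/(-5 - 3) = 12/(-8) = 12*(-⅛) = -3/2 ≈ -1.5000)
y(z, b) = 1/b + 12*b (y(z, b) = 12*b + 1/b = 1/b + 12*b)
113 + ((2 - 5)*0)*y(9, 13) = 113 + ((2 - 5)*0)*(1/13 + 12*13) = 113 + (-3*0)*(1/13 + 156) = 113 + 0*(2029/13) = 113 + 0 = 113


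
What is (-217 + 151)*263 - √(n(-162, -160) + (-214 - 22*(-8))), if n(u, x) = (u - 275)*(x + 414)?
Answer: -17358 - 2*I*√27759 ≈ -17358.0 - 333.22*I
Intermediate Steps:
n(u, x) = (-275 + u)*(414 + x)
(-217 + 151)*263 - √(n(-162, -160) + (-214 - 22*(-8))) = (-217 + 151)*263 - √((-113850 - 275*(-160) + 414*(-162) - 162*(-160)) + (-214 - 22*(-8))) = -66*263 - √((-113850 + 44000 - 67068 + 25920) + (-214 + 176)) = -17358 - √(-110998 - 38) = -17358 - √(-111036) = -17358 - 2*I*√27759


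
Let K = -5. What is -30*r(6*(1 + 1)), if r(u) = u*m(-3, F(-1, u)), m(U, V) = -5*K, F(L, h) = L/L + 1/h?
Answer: -9000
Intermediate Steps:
F(L, h) = 1 + 1/h
m(U, V) = 25 (m(U, V) = -5*(-5) = 25)
r(u) = 25*u (r(u) = u*25 = 25*u)
-30*r(6*(1 + 1)) = -750*6*(1 + 1) = -750*6*2 = -750*12 = -30*300 = -9000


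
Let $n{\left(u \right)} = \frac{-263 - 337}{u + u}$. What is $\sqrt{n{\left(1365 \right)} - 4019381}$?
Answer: $\frac{i \sqrt{33284495881}}{91} \approx 2004.8 i$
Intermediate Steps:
$n{\left(u \right)} = - \frac{300}{u}$ ($n{\left(u \right)} = - \frac{600}{2 u} = - 600 \frac{1}{2 u} = - \frac{300}{u}$)
$\sqrt{n{\left(1365 \right)} - 4019381} = \sqrt{- \frac{300}{1365} - 4019381} = \sqrt{\left(-300\right) \frac{1}{1365} - 4019381} = \sqrt{- \frac{20}{91} - 4019381} = \sqrt{- \frac{365763691}{91}} = \frac{i \sqrt{33284495881}}{91}$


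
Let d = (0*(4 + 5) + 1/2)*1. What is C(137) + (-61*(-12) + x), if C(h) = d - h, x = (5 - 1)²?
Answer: 1223/2 ≈ 611.50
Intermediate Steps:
x = 16 (x = 4² = 16)
d = ½ (d = (0*9 + ½)*1 = (0 + ½)*1 = (½)*1 = ½ ≈ 0.50000)
C(h) = ½ - h
C(137) + (-61*(-12) + x) = (½ - 1*137) + (-61*(-12) + 16) = (½ - 137) + (732 + 16) = -273/2 + 748 = 1223/2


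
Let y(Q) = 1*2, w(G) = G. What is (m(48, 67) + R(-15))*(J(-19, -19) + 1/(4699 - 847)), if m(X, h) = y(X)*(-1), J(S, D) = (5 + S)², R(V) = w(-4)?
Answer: -754993/642 ≈ -1176.0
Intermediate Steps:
R(V) = -4
y(Q) = 2
m(X, h) = -2 (m(X, h) = 2*(-1) = -2)
(m(48, 67) + R(-15))*(J(-19, -19) + 1/(4699 - 847)) = (-2 - 4)*((5 - 19)² + 1/(4699 - 847)) = -6*((-14)² + 1/3852) = -6*(196 + 1/3852) = -6*754993/3852 = -754993/642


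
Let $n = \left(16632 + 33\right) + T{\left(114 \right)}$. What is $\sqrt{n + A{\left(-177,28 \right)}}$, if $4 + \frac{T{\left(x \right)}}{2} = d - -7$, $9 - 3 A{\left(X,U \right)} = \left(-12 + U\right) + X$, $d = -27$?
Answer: $\frac{\sqrt{150063}}{3} \approx 129.13$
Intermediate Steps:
$A{\left(X,U \right)} = 7 - \frac{U}{3} - \frac{X}{3}$ ($A{\left(X,U \right)} = 3 - \frac{\left(-12 + U\right) + X}{3} = 3 - \frac{-12 + U + X}{3} = 3 - \left(-4 + \frac{U}{3} + \frac{X}{3}\right) = 7 - \frac{U}{3} - \frac{X}{3}$)
$T{\left(x \right)} = -48$ ($T{\left(x \right)} = -8 + 2 \left(-27 - -7\right) = -8 + 2 \left(-27 + 7\right) = -8 + 2 \left(-20\right) = -8 - 40 = -48$)
$n = 16617$ ($n = \left(16632 + 33\right) - 48 = 16665 - 48 = 16617$)
$\sqrt{n + A{\left(-177,28 \right)}} = \sqrt{16617 - - \frac{170}{3}} = \sqrt{16617 + \left(7 - \frac{28}{3} + 59\right)} = \sqrt{16617 + \frac{170}{3}} = \sqrt{\frac{50021}{3}} = \frac{\sqrt{150063}}{3}$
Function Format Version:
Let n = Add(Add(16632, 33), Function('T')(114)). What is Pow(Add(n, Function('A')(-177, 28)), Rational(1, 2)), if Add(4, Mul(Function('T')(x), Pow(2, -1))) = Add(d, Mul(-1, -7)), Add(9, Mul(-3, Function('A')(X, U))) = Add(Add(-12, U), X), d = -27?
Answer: Mul(Rational(1, 3), Pow(150063, Rational(1, 2))) ≈ 129.13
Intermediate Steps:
Function('A')(X, U) = Add(7, Mul(Rational(-1, 3), U), Mul(Rational(-1, 3), X)) (Function('A')(X, U) = Add(3, Mul(Rational(-1, 3), Add(Add(-12, U), X))) = Add(3, Mul(Rational(-1, 3), Add(-12, U, X))) = Add(3, Add(4, Mul(Rational(-1, 3), U), Mul(Rational(-1, 3), X))) = Add(7, Mul(Rational(-1, 3), U), Mul(Rational(-1, 3), X)))
Function('T')(x) = -48 (Function('T')(x) = Add(-8, Mul(2, Add(-27, Mul(-1, -7)))) = Add(-8, Mul(2, Add(-27, 7))) = Add(-8, Mul(2, -20)) = Add(-8, -40) = -48)
n = 16617 (n = Add(Add(16632, 33), -48) = Add(16665, -48) = 16617)
Pow(Add(n, Function('A')(-177, 28)), Rational(1, 2)) = Pow(Add(16617, Add(7, Mul(Rational(-1, 3), 28), Mul(Rational(-1, 3), -177))), Rational(1, 2)) = Pow(Add(16617, Add(7, Rational(-28, 3), 59)), Rational(1, 2)) = Pow(Add(16617, Rational(170, 3)), Rational(1, 2)) = Pow(Rational(50021, 3), Rational(1, 2)) = Mul(Rational(1, 3), Pow(150063, Rational(1, 2)))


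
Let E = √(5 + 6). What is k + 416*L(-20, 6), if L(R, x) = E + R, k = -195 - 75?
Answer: -8590 + 416*√11 ≈ -7210.3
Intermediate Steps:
E = √11 ≈ 3.3166
k = -270
L(R, x) = R + √11 (L(R, x) = √11 + R = R + √11)
k + 416*L(-20, 6) = -270 + 416*(-20 + √11) = -270 + (-8320 + 416*√11) = -8590 + 416*√11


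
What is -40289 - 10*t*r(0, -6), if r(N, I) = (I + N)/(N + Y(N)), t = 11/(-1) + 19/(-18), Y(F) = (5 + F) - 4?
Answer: -123037/3 ≈ -41012.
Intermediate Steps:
Y(F) = 1 + F
t = -217/18 (t = 11*(-1) + 19*(-1/18) = -11 - 19/18 = -217/18 ≈ -12.056)
r(N, I) = (I + N)/(1 + 2*N) (r(N, I) = (I + N)/(N + (1 + N)) = (I + N)/(1 + 2*N))
-40289 - 10*t*r(0, -6) = -40289 - 10*(-217/18)*(-6 + 0)/(1 + 2*0) = -40289 - (-1085)*-6/(1 + 0)/9 = -40289 - (-1085)*-6/1/9 = -40289 - (-1085)*1*(-6)/9 = -40289 - (-1085)*(-6)/9 = -40289 - 1*2170/3 = -40289 - 2170/3 = -123037/3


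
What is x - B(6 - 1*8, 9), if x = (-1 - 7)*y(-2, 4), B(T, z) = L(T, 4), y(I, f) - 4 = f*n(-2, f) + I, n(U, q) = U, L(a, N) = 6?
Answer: 42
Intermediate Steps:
y(I, f) = 4 + I - 2*f (y(I, f) = 4 + (f*(-2) + I) = 4 + (-2*f + I) = 4 + (I - 2*f) = 4 + I - 2*f)
B(T, z) = 6
x = 48 (x = (-1 - 7)*(4 - 2 - 2*4) = -8*(4 - 2 - 8) = -8*(-6) = 48)
x - B(6 - 1*8, 9) = 48 - 1*6 = 48 - 6 = 42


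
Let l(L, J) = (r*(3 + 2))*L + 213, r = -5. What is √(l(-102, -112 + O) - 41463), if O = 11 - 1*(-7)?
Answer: 30*I*√43 ≈ 196.72*I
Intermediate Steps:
O = 18 (O = 11 + 7 = 18)
l(L, J) = 213 - 25*L (l(L, J) = (-5*(3 + 2))*L + 213 = (-5*5)*L + 213 = -25*L + 213 = 213 - 25*L)
√(l(-102, -112 + O) - 41463) = √((213 - 25*(-102)) - 41463) = √((213 + 2550) - 41463) = √(2763 - 41463) = √(-38700) = 30*I*√43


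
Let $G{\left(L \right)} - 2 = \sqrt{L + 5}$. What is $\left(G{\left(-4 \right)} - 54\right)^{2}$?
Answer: $2601$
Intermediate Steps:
$G{\left(L \right)} = 2 + \sqrt{5 + L}$ ($G{\left(L \right)} = 2 + \sqrt{L + 5} = 2 + \sqrt{5 + L}$)
$\left(G{\left(-4 \right)} - 54\right)^{2} = \left(\left(2 + \sqrt{5 - 4}\right) - 54\right)^{2} = \left(\left(2 + \sqrt{1}\right) - 54\right)^{2} = \left(\left(2 + 1\right) - 54\right)^{2} = \left(3 - 54\right)^{2} = \left(-51\right)^{2} = 2601$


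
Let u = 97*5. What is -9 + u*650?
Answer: 315241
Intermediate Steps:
u = 485
-9 + u*650 = -9 + 485*650 = -9 + 315250 = 315241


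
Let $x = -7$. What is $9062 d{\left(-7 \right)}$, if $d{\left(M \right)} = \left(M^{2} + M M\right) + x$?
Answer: $824642$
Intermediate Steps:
$d{\left(M \right)} = -7 + 2 M^{2}$ ($d{\left(M \right)} = \left(M^{2} + M M\right) - 7 = \left(M^{2} + M^{2}\right) - 7 = 2 M^{2} - 7 = -7 + 2 M^{2}$)
$9062 d{\left(-7 \right)} = 9062 \left(-7 + 2 \left(-7\right)^{2}\right) = 9062 \left(-7 + 2 \cdot 49\right) = 9062 \left(-7 + 98\right) = 9062 \cdot 91 = 824642$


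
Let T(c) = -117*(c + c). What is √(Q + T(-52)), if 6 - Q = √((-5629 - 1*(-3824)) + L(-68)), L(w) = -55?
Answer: √(12174 - 2*I*√465) ≈ 110.34 - 0.1954*I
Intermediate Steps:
T(c) = -234*c
Q = 6 - 2*I*√465 (Q = 6 - √((-5629 - 1*(-3824)) - 55) = 6 - √((-5629 + 3824) - 55) = 6 - √(-1805 - 55) = 6 - √(-1860) = 6 - 2*I*√465 ≈ 6.0 - 43.128*I)
√(Q + T(-52)) = √((6 - 2*I*√465) - 234*(-52)) = √((6 - 2*I*√465) + 12168) = √(12174 - 2*I*√465)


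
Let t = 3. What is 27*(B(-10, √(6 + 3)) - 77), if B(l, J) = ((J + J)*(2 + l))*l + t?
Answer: 10962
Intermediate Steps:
B(l, J) = 3 + 2*J*l*(2 + l) (B(l, J) = ((J + J)*(2 + l))*l + 3 = ((2*J)*(2 + l))*l + 3 = (2*J*(2 + l))*l + 3 = 2*J*l*(2 + l) + 3 = 3 + 2*J*l*(2 + l))
27*(B(-10, √(6 + 3)) - 77) = 27*((3 + 2*√(6 + 3)*(-10)² + 4*√(6 + 3)*(-10)) - 77) = 27*((3 + 2*√9*100 + 4*√9*(-10)) - 77) = 27*((3 + 2*3*100 + 4*3*(-10)) - 77) = 27*((3 + 600 - 120) - 77) = 27*(483 - 77) = 27*406 = 10962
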